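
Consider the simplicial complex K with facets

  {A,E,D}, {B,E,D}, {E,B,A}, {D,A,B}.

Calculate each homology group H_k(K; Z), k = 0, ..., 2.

H_0 = Z,  H_1 = 0,  H_2 = Z.

Take the total order A < B < D < E on the vertex set. Then K (dimension 2) consists of the simplices:

  0-simplices (4): A, B, D, E
  1-simplices (6): AB, AD, AE, BD, BE, DE
  2-simplices (4): ABD, ABE, ADE, BDE

Hence C_0 ≅ Z^4, C_1 ≅ Z^6, C_2 ≅ Z^4.

∂_1: C_1 → C_0 sends each edge [p,q] (with p < q) to q − p.
The 4×6 boundary matrix has rank 3 and Smith normal form diag(1,1,1).

∂_2: C_2 → C_1 sends each 2-simplex [p,q,r] to [q,r] − [p,r] + [p,q]. For instance
  ∂BDE = DE − BE + BD,
  ∂ABE = BE − AE + AB.
As a 6×4 matrix over Z this has rank 3, with invariant factors (1,1,1).

Now H_k = ker ∂_k / im ∂_{k+1}, so:

  H_0: rank C_0 − rank ∂_1 = 4 − 3 = 1, and the invariant factors of ∂_1 are all 1, so H_0 = Z.
  H_1: rank ker ∂_1 − rank ∂_2 = (6 − 3) − 3 = 0, and the invariant factors of ∂_2 are all 1, so H_1 = 0.
  H_2: rank ker ∂_2 − rank ∂_3 = (4 − 3) − 0 = 1, and there is no ∂_3, so H_2 = Z.

As a check, the Euler characteristic is 4 − 6 + 4 = 2, which agrees with 1 − 0 + 1 = 2.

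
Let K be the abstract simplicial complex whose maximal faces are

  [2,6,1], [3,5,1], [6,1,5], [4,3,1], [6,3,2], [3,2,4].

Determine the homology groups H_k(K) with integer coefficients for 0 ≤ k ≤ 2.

Take the total order 1 < 2 < 3 < 4 < 5 < 6 on the vertex set. Then K (dimension 2) consists of the simplices:

  0-simplices (6): [1], [2], [3], [4], [5], [6]
  1-simplices (12): [1,2], [1,3], [1,4], [1,5], [1,6], [2,3], [2,4], [2,6], [3,4], [3,5], [3,6], [5,6]
  2-simplices (6): [1,2,6], [1,3,4], [1,3,5], [1,5,6], [2,3,4], [2,3,6]

Hence C_0 ≅ Z^6, C_1 ≅ Z^12, C_2 ≅ Z^6.

∂_1: C_1 → C_0 maps an edge to its endpoints' difference, ∂[p,q] = q − p.
As a 6×12 matrix over Z this has rank 5, with invariant factors (1,1,1,1,1).

The boundary map ∂_2: C_2 → C_1 sends each 2-simplex [p,q,r] to [q,r] − [p,r] + [p,q]. For instance
  ∂[1,3,5] = [3,5] − [1,5] + [1,3],
  ∂[1,5,6] = [5,6] − [1,6] + [1,5].
As a 12×6 matrix over Z this has rank 6, with invariant factors (1,1,1,1,1,1).

From H_k ≅ ker(∂_k) / im(∂_{k+1}) we obtain:

  H_0: rank C_0 − rank ∂_1 = 6 − 5 = 1, and the invariant factors of ∂_1 are all 1, so H_0 = Z.
  H_1: rank ker ∂_1 − rank ∂_2 = (12 − 5) − 6 = 1, and the invariant factors of ∂_2 are all 1, so H_1 = Z.
  H_2: rank ker ∂_2 − rank ∂_3 = (6 − 6) − 0 = 0, and there is no ∂_3, so H_2 = 0.

H_0 ≅ Z,  H_1 ≅ Z,  H_2 = 0.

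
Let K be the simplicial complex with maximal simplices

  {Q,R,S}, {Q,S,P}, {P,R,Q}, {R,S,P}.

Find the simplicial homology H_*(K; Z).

H_0 ≅ Z,  H_1 = 0,  H_2 ≅ Z.

Take the total order P < Q < R < S on the vertex set. Then K (dimension 2) consists of the simplices:

  0-simplices (4): P, Q, R, S
  1-simplices (6): PQ, PR, PS, QR, QS, RS
  2-simplices (4): PQR, PQS, PRS, QRS

Hence C_0 ≅ Z^4, C_1 ≅ Z^6, C_2 ≅ Z^4.

∂_1: C_1 → C_0 is given by ∂[p,q] = [q] − [p]. For instance
  ∂PS = S − P.
The 4×6 boundary matrix has rank 3 and Smith normal form diag(1,1,1).

∂_2: C_2 → C_1 maps a triangle to the signed sum of its edges. For instance
  ∂PRS = RS − PS + PR,
  ∂PQR = QR − PR + PQ.
As a 6×4 matrix over Z this has rank 3, with invariant factors (1,1,1).

Computing H_k = (kernel of ∂_k) / (image of ∂_{k+1}):

  H_0: rank C_0 − rank ∂_1 = 4 − 3 = 1, and the invariant factors of ∂_1 are all 1, so H_0 ≅ Z.
  H_1: rank ker ∂_1 − rank ∂_2 = (6 − 3) − 3 = 0, and the invariant factors of ∂_2 are all 1, so H_1 ≅ 0.
  H_2: rank ker ∂_2 − rank ∂_3 = (4 − 3) − 0 = 1, and there is no ∂_3, so H_2 ≅ Z.

(K is a triangulation of the 2-sphere S^2.)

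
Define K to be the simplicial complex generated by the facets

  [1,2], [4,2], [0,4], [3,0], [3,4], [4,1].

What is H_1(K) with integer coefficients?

Fix the vertex order 0 < 1 < 2 < 3 < 4 and write every simplex with vertices in increasing order. Then dim K = 1 and the simplices of K are:

  0-simplices (5): [0], [1], [2], [3], [4]
  1-simplices (6): [0,3], [0,4], [1,2], [1,4], [2,4], [3,4]

giving chain groups C_0 ≅ Z^5, C_1 ≅ Z^6.

∂_1: C_1 → C_0 is given by ∂[p,q] = [q] − [p]. For instance
  ∂[1,2] = [2] − [1].
As a 5×6 matrix over Z this has rank 4, with invariant factors (1,1,1,1).

Reading off H_k = ker ∂_k / im ∂_{k+1}:

  H_1: rank ker ∂_1 − rank ∂_2 = (6 − 4) − 0 = 2, and there is no ∂_2, so H_1 = Z^2.

H_1 ≅ Z^2.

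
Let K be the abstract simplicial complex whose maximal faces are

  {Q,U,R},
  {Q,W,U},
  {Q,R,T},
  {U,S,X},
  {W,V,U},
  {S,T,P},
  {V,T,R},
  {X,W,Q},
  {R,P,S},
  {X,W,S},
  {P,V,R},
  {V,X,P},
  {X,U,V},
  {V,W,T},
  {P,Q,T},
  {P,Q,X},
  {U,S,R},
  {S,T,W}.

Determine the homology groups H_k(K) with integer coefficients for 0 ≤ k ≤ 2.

H_0 ≅ Z,  H_1 ≅ Z ⊕ Z_2,  H_2 = 0.

K has 9 vertices, 27 edges, 18 triangles.
rank ∂_0 = 0, rank ∂_1 = 8 ⇒ b_0 = 9 − 0 − 8 = 1; all invariant factors of ∂_1 are 1 so no torsion. So H_0 ≅ Z.
rank ∂_1 = 8, rank ∂_2 = 18 ⇒ b_1 = 27 − 8 − 18 = 1; ∂_2 has invariant factor(s) [2] giving torsion. So H_1 ≅ Z ⊕ Z_2.
rank ∂_2 = 18, rank ∂_3 = 0 ⇒ b_2 = 18 − 18 − 0 = 0. So H_2 ≅ 0.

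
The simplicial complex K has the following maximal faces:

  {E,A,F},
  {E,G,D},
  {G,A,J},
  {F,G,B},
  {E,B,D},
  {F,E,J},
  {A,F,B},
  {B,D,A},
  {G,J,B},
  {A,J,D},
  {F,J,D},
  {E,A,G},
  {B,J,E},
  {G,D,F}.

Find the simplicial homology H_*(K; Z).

Fix the vertex order A < B < D < E < F < G < J and write every simplex with vertices in increasing order. Then dim K = 2 and the simplices of K are:

  0-simplices (7): A, B, D, E, F, G, J
  1-simplices (21): AB, AD, AE, AF, AG, AJ, BD, BE, BF, BG, BJ, DE, DF, DG, DJ, EF, EG, EJ, FG, FJ, GJ
  2-simplices (14): ABD, ABF, ADJ, AEF, AEG, AGJ, BDE, BEJ, BFG, BGJ, DEG, DFG, DFJ, EFJ

so the chain groups are C_0 ≅ Z^7, C_1 ≅ Z^21, C_2 ≅ Z^14.

Boundary ∂_1: C_1 → C_0 sends each edge [p,q] (with p < q) to q − p.
The resulting 7×21 matrix has rank 6, and its Smith normal form has invariant factors (1,1,1,1,1,1).

The boundary map ∂_2: C_2 → C_1 sends each 2-simplex [p,q,r] to [q,r] − [p,r] + [p,q]. For instance
  ∂BEJ = EJ − BJ + BE,
  ∂BFG = FG − BG + BF.
As a 21×14 matrix over Z this has rank 13, with invariant factors (1,1,1,1,1,1,1,1,1,1,1,1,1).

Reading off H_k = ker ∂_k / im ∂_{k+1}:

  H_0: rank C_0 − rank ∂_1 = 7 − 6 = 1, and the invariant factors of ∂_1 are all 1, so H_0 = Z.
  H_1: rank ker ∂_1 − rank ∂_2 = (21 − 6) − 13 = 2, and the invariant factors of ∂_2 are all 1, so H_1 = Z^2.
  H_2: rank ker ∂_2 − rank ∂_3 = (14 − 13) − 0 = 1, and there is no ∂_3, so H_2 = Z.

As a check, the Euler characteristic is 7 − 21 + 14 = 0, which agrees with 1 − 2 + 1 = 0.

H_0 = Z,  H_1 = Z^2,  H_2 = Z.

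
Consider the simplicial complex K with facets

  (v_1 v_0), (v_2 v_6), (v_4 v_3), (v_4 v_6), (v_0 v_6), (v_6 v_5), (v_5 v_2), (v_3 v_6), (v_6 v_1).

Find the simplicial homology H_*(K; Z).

Order the vertices as v_0 < v_1 < v_2 < v_3 < v_4 < v_5 < v_6. Listing each simplex with vertices in this order, K has dimension 1 with simplices:

  0-simplices (7): [v_0], [v_1], [v_2], [v_3], [v_4], [v_5], [v_6]
  1-simplices (9): [v_0,v_1], [v_0,v_6], [v_1,v_6], [v_2,v_5], [v_2,v_6], [v_3,v_4], [v_3,v_6], [v_4,v_6], [v_5,v_6]

giving chain groups C_0 ≅ Z^7, C_1 ≅ Z^9.

Boundary ∂_1: C_1 → C_0 sends each edge [p,q] (with p < q) to q − p.
As a 7×9 matrix over Z this has rank 6, with invariant factors (1,1,1,1,1,1).

Computing H_k = (kernel of ∂_k) / (image of ∂_{k+1}):

  H_0: rank C_0 − rank ∂_1 = 7 − 6 = 1, and the invariant factors of ∂_1 are all 1, so H_0 = Z.
  H_1: rank ker ∂_1 − rank ∂_2 = (9 − 6) − 0 = 3, and there is no ∂_2, so H_1 = Z^3.

H_0 = Z,  H_1 = Z^3.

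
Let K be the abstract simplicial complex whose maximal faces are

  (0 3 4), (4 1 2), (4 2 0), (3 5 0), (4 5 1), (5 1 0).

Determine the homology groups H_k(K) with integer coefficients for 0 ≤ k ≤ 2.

Order the vertices as 0 < 1 < 2 < 3 < 4 < 5. Listing each simplex with vertices in this order, K has dimension 2 with simplices:

  0-simplices (6): [0], [1], [2], [3], [4], [5]
  1-simplices (12): [0,1], [0,2], [0,3], [0,4], [0,5], [1,2], [1,4], [1,5], [2,4], [3,4], [3,5], [4,5]
  2-simplices (6): [0,1,5], [0,2,4], [0,3,4], [0,3,5], [1,2,4], [1,4,5]

Hence C_0 ≅ Z^6, C_1 ≅ Z^12, C_2 ≅ Z^6.

Boundary ∂_1: C_1 → C_0 is given by ∂[p,q] = [q] − [p]. For instance
  ∂[4,5] = [5] − [4].
The resulting 6×12 matrix has rank 5, and its Smith normal form has invariant factors (1,1,1,1,1).

∂_2: C_2 → C_1 maps a triangle to the signed sum of its edges. For instance
  ∂[0,1,5] = [1,5] − [0,5] + [0,1],
  ∂[0,2,4] = [2,4] − [0,4] + [0,2].
The resulting 12×6 matrix has rank 6, and its Smith normal form has invariant factors (1,1,1,1,1,1).

Reading off H_k = ker ∂_k / im ∂_{k+1}:

  H_0: rank C_0 − rank ∂_1 = 6 − 5 = 1, and the invariant factors of ∂_1 are all 1, so H_0 ≅ Z.
  H_1: rank ker ∂_1 − rank ∂_2 = (12 − 5) − 6 = 1, and the invariant factors of ∂_2 are all 1, so H_1 ≅ Z.
  H_2: rank ker ∂_2 − rank ∂_3 = (6 − 6) − 0 = 0, and there is no ∂_3, so H_2 ≅ 0.

H_0 ≅ Z,  H_1 ≅ Z,  H_2 = 0.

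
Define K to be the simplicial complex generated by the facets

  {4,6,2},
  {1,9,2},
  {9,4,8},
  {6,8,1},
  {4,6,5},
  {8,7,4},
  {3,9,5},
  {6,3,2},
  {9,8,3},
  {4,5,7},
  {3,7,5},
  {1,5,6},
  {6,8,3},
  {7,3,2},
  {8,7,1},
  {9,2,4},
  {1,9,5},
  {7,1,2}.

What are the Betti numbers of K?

Order the vertices as 1 < 2 < 3 < 4 < 5 < 6 < 7 < 8 < 9. Listing each simplex with vertices in this order, K has dimension 2 with simplices:

  0-simplices (9): [1], [2], [3], [4], [5], [6], [7], [8], [9]
  1-simplices (27): (27 of them)
  2-simplices (18): [1,2,7], [1,2,9], [1,5,6], [1,5,9], [1,6,8], [1,7,8], [2,3,6], [2,3,7], [2,4,6], [2,4,9], [3,5,7], [3,5,9], [3,6,8], [3,8,9], [4,5,6], [4,5,7], [4,7,8], [4,8,9]

giving chain groups C_0 ≅ Z^9, C_1 ≅ Z^27, C_2 ≅ Z^18.

∂_1: C_1 → C_0 sends each edge [p,q] (with p < q) to q − p. For instance
  ∂[3,8] = [8] − [3].
The resulting 9×27 matrix has rank 8, and its Smith normal form has invariant factors (1,1,1,1,1,1,1,1).

∂_2: C_2 → C_1 maps a triangle to the signed sum of its edges. For instance
  ∂[2,4,9] = [4,9] − [2,9] + [2,4],
  ∂[4,5,7] = [5,7] − [4,7] + [4,5].
As a 27×18 matrix over Z this has rank 17, with invariant factors (1,1,1,1,1,1,1,1,1,1,1,1,1,1,1,1,1).

Computing H_k = (kernel of ∂_k) / (image of ∂_{k+1}):

  H_0: rank C_0 − rank ∂_1 = 9 − 8 = 1, and the invariant factors of ∂_1 are all 1, so H_0 = Z.
  H_1: rank ker ∂_1 − rank ∂_2 = (27 − 8) − 17 = 2, and the invariant factors of ∂_2 are all 1, so H_1 = Z^2.
  H_2: rank ker ∂_2 − rank ∂_3 = (18 − 17) − 0 = 1, and there is no ∂_3, so H_2 = Z.

Hence the Betti numbers are b_0 = 1, b_1 = 2, b_2 = 1.

b_0 = 1, b_1 = 2, b_2 = 1.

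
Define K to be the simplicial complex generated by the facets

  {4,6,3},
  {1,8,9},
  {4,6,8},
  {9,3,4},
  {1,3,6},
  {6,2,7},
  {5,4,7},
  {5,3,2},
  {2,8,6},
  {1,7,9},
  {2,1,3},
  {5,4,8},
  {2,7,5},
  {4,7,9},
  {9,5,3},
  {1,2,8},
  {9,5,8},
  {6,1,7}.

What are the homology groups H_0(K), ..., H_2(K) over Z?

H_0 = Z,  H_1 = Z ⊕ Z/2Z,  H_2 = 0.

Order the vertices as 1 < 2 < 3 < 4 < 5 < 6 < 7 < 8 < 9. Listing each simplex with vertices in this order, K has dimension 2 with simplices:

  0-simplices (9): [1], [2], [3], [4], [5], [6], [7], [8], [9]
  1-simplices (27): (27 of them)
  2-simplices (18): [1,2,3], [1,2,8], [1,3,6], [1,6,7], [1,7,9], [1,8,9], [2,3,5], [2,5,7], [2,6,7], [2,6,8], [3,4,6], [3,4,9], [3,5,9], [4,5,7], [4,5,8], [4,6,8], [4,7,9], [5,8,9]

Hence C_0 ≅ Z^9, C_1 ≅ Z^27, C_2 ≅ Z^18.

∂_1: C_1 → C_0 maps an edge to its endpoints' difference, ∂[p,q] = q − p. For instance
  ∂[2,7] = [7] − [2].
The resulting 9×27 matrix has rank 8, and its Smith normal form has invariant factors (1,1,1,1,1,1,1,1).

Boundary ∂_2: C_2 → C_1 sends each 2-simplex [p,q,r] to [q,r] − [p,r] + [p,q]. For instance
  ∂[3,4,9] = [4,9] − [3,9] + [3,4],
  ∂[4,5,7] = [5,7] − [4,7] + [4,5].
The 27×18 boundary matrix has rank 18 and Smith normal form diag(1,1,1,1,1,1,1,1,1,1,1,1,1,1,1,1,1,2).

Now H_k = ker ∂_k / im ∂_{k+1}, so:

  H_0: rank C_0 − rank ∂_1 = 9 − 8 = 1, and the invariant factors of ∂_1 are all 1, so H_0 ≅ Z.
  H_1: rank ker ∂_1 − rank ∂_2 = (27 − 8) − 18 = 1, and ∂_2 has invariant factor 2 > 1, so H_1 ≅ Z ⊕ Z/2Z.
  H_2: rank ker ∂_2 − rank ∂_3 = (18 − 18) − 0 = 0, and there is no ∂_3, so H_2 ≅ 0.

As a check, the Euler characteristic is 9 − 27 + 18 = 0, which agrees with 1 − 1 + 0 = 0.
(K is a triangulation of the Klein bottle.)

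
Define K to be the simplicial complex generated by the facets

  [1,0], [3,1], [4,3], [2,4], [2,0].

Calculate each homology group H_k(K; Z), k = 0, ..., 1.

Order the vertices as 0 < 1 < 2 < 3 < 4. Listing each simplex with vertices in this order, K has dimension 1 with simplices:

  0-simplices (5): [0], [1], [2], [3], [4]
  1-simplices (5): [0,1], [0,2], [1,3], [2,4], [3,4]

so the chain groups are C_0 ≅ Z^5, C_1 ≅ Z^5.

∂_1: C_1 → C_0 is given by ∂[p,q] = [q] − [p].
As a 5×5 matrix over Z this has rank 4, with invariant factors (1,1,1,1).

Reading off H_k = ker ∂_k / im ∂_{k+1}:

  H_0: rank C_0 − rank ∂_1 = 5 − 4 = 1, and the invariant factors of ∂_1 are all 1, so H_0 = Z.
  H_1: rank ker ∂_1 − rank ∂_2 = (5 − 4) − 0 = 1, and there is no ∂_2, so H_1 = Z.

H_0 = Z,  H_1 = Z.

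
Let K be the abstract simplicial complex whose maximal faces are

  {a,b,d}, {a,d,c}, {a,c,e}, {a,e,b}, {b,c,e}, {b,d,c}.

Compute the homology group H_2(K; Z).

H_2 = Z.

Fix the vertex order a < b < c < d < e and write every simplex with vertices in increasing order. Then dim K = 2 and the simplices of K are:

  0-simplices (5): a, b, c, d, e
  1-simplices (9): ab, ac, ad, ae, bc, bd, be, cd, ce
  2-simplices (6): abd, abe, acd, ace, bcd, bce

giving chain groups C_0 ≅ Z^5, C_1 ≅ Z^9, C_2 ≅ Z^6.

∂_1: C_1 → C_0 sends each edge [p,q] (with p < q) to q − p.
This gives a 5×9 integer matrix of rank 4; reducing to Smith normal form yields diagonal entries (1,1,1,1).

∂_2: C_2 → C_1 maps a triangle to the signed sum of its edges. For instance
  ∂abe = be − ae + ab,
  ∂ace = ce − ae + ac.
The resulting 9×6 matrix has rank 5, and its Smith normal form has invariant factors (1,1,1,1,1).

From H_k ≅ ker(∂_k) / im(∂_{k+1}) we obtain:

  H_2: rank ker ∂_2 − rank ∂_3 = (6 − 5) − 0 = 1, and there is no ∂_3, so H_2 ≅ Z.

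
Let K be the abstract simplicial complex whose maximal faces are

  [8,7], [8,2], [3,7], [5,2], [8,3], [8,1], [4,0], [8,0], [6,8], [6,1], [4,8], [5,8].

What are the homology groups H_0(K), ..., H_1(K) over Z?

Order the vertices as 0 < 1 < 2 < 3 < 4 < 5 < 6 < 7 < 8. Listing each simplex with vertices in this order, K has dimension 1 with simplices:

  0-simplices (9): [0], [1], [2], [3], [4], [5], [6], [7], [8]
  1-simplices (12): [0,4], [0,8], [1,6], [1,8], [2,5], [2,8], [3,7], [3,8], [4,8], [5,8], [6,8], [7,8]

so the chain groups are C_0 ≅ Z^9, C_1 ≅ Z^12.

Boundary ∂_1: C_1 → C_0 maps an edge to its endpoints' difference, ∂[p,q] = q − p. For instance
  ∂[3,8] = [8] − [3].
This gives a 9×12 integer matrix of rank 8; reducing to Smith normal form yields diagonal entries (1,1,1,1,1,1,1,1).

Reading off H_k = ker ∂_k / im ∂_{k+1}:

  H_0: rank C_0 − rank ∂_1 = 9 − 8 = 1, and the invariant factors of ∂_1 are all 1, so H_0 ≅ Z.
  H_1: rank ker ∂_1 − rank ∂_2 = (12 − 8) − 0 = 4, and there is no ∂_2, so H_1 ≅ Z^4.

As a check, the Euler characteristic is 9 − 12 = -3, which agrees with 1 − 4 = -3.

H_0 ≅ Z,  H_1 ≅ Z^4.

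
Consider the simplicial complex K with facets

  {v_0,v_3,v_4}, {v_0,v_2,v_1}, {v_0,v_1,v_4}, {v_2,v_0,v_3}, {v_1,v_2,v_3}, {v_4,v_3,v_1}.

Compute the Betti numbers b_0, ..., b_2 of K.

b_0 = 1, b_1 = 0, b_2 = 1.

Fix the vertex order v_0 < v_1 < v_2 < v_3 < v_4 and write every simplex with vertices in increasing order. Then dim K = 2 and the simplices of K are:

  0-simplices (5): [v_0], [v_1], [v_2], [v_3], [v_4]
  1-simplices (9): [v_0,v_1], [v_0,v_2], [v_0,v_3], [v_0,v_4], [v_1,v_2], [v_1,v_3], [v_1,v_4], [v_2,v_3], [v_3,v_4]
  2-simplices (6): [v_0,v_1,v_2], [v_0,v_1,v_4], [v_0,v_2,v_3], [v_0,v_3,v_4], [v_1,v_2,v_3], [v_1,v_3,v_4]

Hence C_0 ≅ Z^5, C_1 ≅ Z^9, C_2 ≅ Z^6.

Boundary ∂_1: C_1 → C_0 is given by ∂[p,q] = [q] − [p].
The 5×9 boundary matrix has rank 4 and Smith normal form diag(1,1,1,1).

Boundary ∂_2: C_2 → C_1 acts by ∂[p,q,r] = [q,r] − [p,r] + [p,q]. For instance
  ∂[v_0,v_1,v_2] = [v_1,v_2] − [v_0,v_2] + [v_0,v_1],
  ∂[v_1,v_3,v_4] = [v_3,v_4] − [v_1,v_4] + [v_1,v_3].
This gives a 9×6 integer matrix of rank 5; reducing to Smith normal form yields diagonal entries (1,1,1,1,1).

Computing H_k = (kernel of ∂_k) / (image of ∂_{k+1}):

  H_0: rank C_0 − rank ∂_1 = 5 − 4 = 1, and the invariant factors of ∂_1 are all 1, so H_0 ≅ Z.
  H_1: rank ker ∂_1 − rank ∂_2 = (9 − 4) − 5 = 0, and the invariant factors of ∂_2 are all 1, so H_1 ≅ 0.
  H_2: rank ker ∂_2 − rank ∂_3 = (6 − 5) − 0 = 1, and there is no ∂_3, so H_2 ≅ Z.

Hence the Betti numbers are b_0 = 1, b_1 = 0, b_2 = 1.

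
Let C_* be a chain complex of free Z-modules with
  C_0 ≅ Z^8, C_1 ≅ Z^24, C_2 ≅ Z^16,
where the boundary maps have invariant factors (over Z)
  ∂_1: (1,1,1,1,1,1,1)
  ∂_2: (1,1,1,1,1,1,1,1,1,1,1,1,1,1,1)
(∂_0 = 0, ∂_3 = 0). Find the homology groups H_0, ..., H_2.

H_0 = Z,  H_1 = Z^2,  H_2 = Z.

H_0: b_0 = 8 − 0 − 7 = 1; torsion from ∂_1 factors > 1: none. So H_0 = Z.
H_1: b_1 = 24 − 7 − 15 = 2; torsion from ∂_2 factors > 1: none. So H_1 = Z^2.
H_2: b_2 = 16 − 15 − 0 = 1; torsion from ∂_3 factors > 1: none. So H_2 = Z.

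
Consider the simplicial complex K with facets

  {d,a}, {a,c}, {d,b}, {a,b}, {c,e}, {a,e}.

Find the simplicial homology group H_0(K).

Fix the vertex order a < b < c < d < e and write every simplex with vertices in increasing order. Then dim K = 1 and the simplices of K are:

  0-simplices (5): a, b, c, d, e
  1-simplices (6): ab, ac, ad, ae, bd, ce

Hence C_0 ≅ Z^5, C_1 ≅ Z^6.

The boundary map ∂_1: C_1 → C_0 maps an edge to its endpoints' difference, ∂[p,q] = q − p. For instance
  ∂ac = c − a.
This gives a 5×6 integer matrix of rank 4; reducing to Smith normal form yields diagonal entries (1,1,1,1).

Reading off H_k = ker ∂_k / im ∂_{k+1}:

  H_0: rank C_0 − rank ∂_1 = 5 − 4 = 1, and the invariant factors of ∂_1 are all 1, so H_0 = Z.

H_0 = Z.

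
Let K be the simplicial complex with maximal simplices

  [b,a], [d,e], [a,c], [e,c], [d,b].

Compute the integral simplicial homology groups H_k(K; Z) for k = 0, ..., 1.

Order the vertices as a < b < c < d < e. Listing each simplex with vertices in this order, K has dimension 1 with simplices:

  0-simplices (5): a, b, c, d, e
  1-simplices (5): ab, ac, bd, ce, de

giving chain groups C_0 ≅ Z^5, C_1 ≅ Z^5.

The boundary map ∂_1: C_1 → C_0 is given by ∂[p,q] = [q] − [p]. For instance
  ∂bd = d − b.
This gives a 5×5 integer matrix of rank 4; reducing to Smith normal form yields diagonal entries (1,1,1,1).

Now H_k = ker ∂_k / im ∂_{k+1}, so:

  H_0: rank C_0 − rank ∂_1 = 5 − 4 = 1, and the invariant factors of ∂_1 are all 1, so H_0 ≅ Z.
  H_1: rank ker ∂_1 − rank ∂_2 = (5 − 4) − 0 = 1, and there is no ∂_2, so H_1 ≅ Z.

H_0 = Z,  H_1 = Z.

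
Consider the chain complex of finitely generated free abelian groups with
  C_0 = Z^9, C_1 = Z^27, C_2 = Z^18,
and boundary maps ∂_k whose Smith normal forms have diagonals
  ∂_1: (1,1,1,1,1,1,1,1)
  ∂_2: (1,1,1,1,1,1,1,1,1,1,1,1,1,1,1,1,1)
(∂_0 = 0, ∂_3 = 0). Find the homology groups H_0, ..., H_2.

H_0 ≅ Z,  H_1 ≅ Z^2,  H_2 ≅ Z.

H_0: b_0 = 9 − 0 − 8 = 1; torsion from ∂_1 factors > 1: none. So H_0 ≅ Z.
H_1: b_1 = 27 − 8 − 17 = 2; torsion from ∂_2 factors > 1: none. So H_1 ≅ Z^2.
H_2: b_2 = 18 − 17 − 0 = 1; torsion from ∂_3 factors > 1: none. So H_2 ≅ Z.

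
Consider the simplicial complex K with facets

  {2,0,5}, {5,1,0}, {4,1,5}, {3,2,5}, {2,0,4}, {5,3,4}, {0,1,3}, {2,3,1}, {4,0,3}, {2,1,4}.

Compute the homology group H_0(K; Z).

H_0 ≅ Z.

Fix the vertex order 0 < 1 < 2 < 3 < 4 < 5 and write every simplex with vertices in increasing order. Then dim K = 2 and the simplices of K are:

  0-simplices (6): [0], [1], [2], [3], [4], [5]
  1-simplices (15): [0,1], [0,2], [0,3], [0,4], [0,5], [1,2], [1,3], [1,4], [1,5], [2,3], [2,4], [2,5], [3,4], [3,5], [4,5]
  2-simplices (10): [0,1,3], [0,1,5], [0,2,4], [0,2,5], [0,3,4], [1,2,3], [1,2,4], [1,4,5], [2,3,5], [3,4,5]

Hence C_0 ≅ Z^6, C_1 ≅ Z^15, C_2 ≅ Z^10.

The boundary map ∂_1: C_1 → C_0 is given by ∂[p,q] = [q] − [p]. For instance
  ∂[1,4] = [4] − [1].
This gives a 6×15 integer matrix of rank 5; reducing to Smith normal form yields diagonal entries (1,1,1,1,1).

The boundary map ∂_2: C_2 → C_1 sends each 2-simplex [p,q,r] to [q,r] − [p,r] + [p,q]. For instance
  ∂[0,1,5] = [1,5] − [0,5] + [0,1],
  ∂[1,2,3] = [2,3] − [1,3] + [1,2].
This gives a 15×10 integer matrix of rank 10; reducing to Smith normal form yields diagonal entries (1,1,1,1,1,1,1,1,1,2).

Computing H_k = (kernel of ∂_k) / (image of ∂_{k+1}):

  H_0: rank C_0 − rank ∂_1 = 6 − 5 = 1, and the invariant factors of ∂_1 are all 1, so H_0 = Z.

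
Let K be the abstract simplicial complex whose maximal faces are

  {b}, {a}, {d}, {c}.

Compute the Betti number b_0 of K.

Take the total order a < b < c < d on the vertex set. Then K (dimension 0) consists of the simplices:

  0-simplices (4): a, b, c, d

so the chain groups are C_0 ≅ Z^4.

Computing H_k = (kernel of ∂_k) / (image of ∂_{k+1}):

  H_0: rank C_0 − rank ∂_1 = 4 − 0 = 4, and there is no ∂_1, so H_0 = Z^4.

(K is a triangulation of a set of 4 points.)

Hence the Betti numbers are b_0 = 4.

b_0 = 4.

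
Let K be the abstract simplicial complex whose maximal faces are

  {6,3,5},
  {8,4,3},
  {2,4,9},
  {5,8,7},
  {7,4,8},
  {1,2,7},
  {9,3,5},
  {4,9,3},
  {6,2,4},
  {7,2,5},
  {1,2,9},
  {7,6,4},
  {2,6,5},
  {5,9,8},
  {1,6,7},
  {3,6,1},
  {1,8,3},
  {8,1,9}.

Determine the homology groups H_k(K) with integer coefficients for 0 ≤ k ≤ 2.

Take the total order 1 < 2 < 3 < 4 < 5 < 6 < 7 < 8 < 9 on the vertex set. Then K (dimension 2) consists of the simplices:

  0-simplices (9): [1], [2], [3], [4], [5], [6], [7], [8], [9]
  1-simplices (27): (27 of them)
  2-simplices (18): [1,2,7], [1,2,9], [1,3,6], [1,3,8], [1,6,7], [1,8,9], [2,4,6], [2,4,9], [2,5,6], [2,5,7], [3,4,8], [3,4,9], [3,5,6], [3,5,9], [4,6,7], [4,7,8], [5,7,8], [5,8,9]

Hence C_0 ≅ Z^9, C_1 ≅ Z^27, C_2 ≅ Z^18.

Boundary ∂_1: C_1 → C_0 maps an edge to its endpoints' difference, ∂[p,q] = q − p. For instance
  ∂[3,5] = [5] − [3].
This gives a 9×27 integer matrix of rank 8; reducing to Smith normal form yields diagonal entries (1,1,1,1,1,1,1,1).

The boundary map ∂_2: C_2 → C_1 sends each 2-simplex [p,q,r] to [q,r] − [p,r] + [p,q]. For instance
  ∂[4,6,7] = [6,7] − [4,7] + [4,6],
  ∂[3,4,9] = [4,9] − [3,9] + [3,4].
As a 27×18 matrix over Z this has rank 18, with invariant factors (1,1,1,1,1,1,1,1,1,1,1,1,1,1,1,1,1,2).

From H_k ≅ ker(∂_k) / im(∂_{k+1}) we obtain:

  H_0: rank C_0 − rank ∂_1 = 9 − 8 = 1, and the invariant factors of ∂_1 are all 1, so H_0 = Z.
  H_1: rank ker ∂_1 − rank ∂_2 = (27 − 8) − 18 = 1, and ∂_2 has invariant factor 2 > 1, so H_1 = Z × Z/2.
  H_2: rank ker ∂_2 − rank ∂_3 = (18 − 18) − 0 = 0, and there is no ∂_3, so H_2 = 0.

(K is a triangulation of the Klein bottle.)

H_0 = Z,  H_1 = Z × Z/2,  H_2 = 0.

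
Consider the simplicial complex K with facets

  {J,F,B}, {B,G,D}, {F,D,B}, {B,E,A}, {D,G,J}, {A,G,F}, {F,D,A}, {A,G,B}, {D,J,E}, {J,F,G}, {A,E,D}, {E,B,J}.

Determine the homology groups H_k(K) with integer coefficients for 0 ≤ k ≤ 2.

H_0 = Z,  H_1 = Z/2,  H_2 = 0.

Take the total order A < B < D < E < F < G < J on the vertex set. Then K (dimension 2) consists of the simplices:

  0-simplices (7): A, B, D, E, F, G, J
  1-simplices (18): AB, AD, AE, AF, AG, BD, BE, BF, BG, BJ, DE, DF, DG, DJ, EJ, FG, FJ, GJ
  2-simplices (12): ABE, ABG, ADE, ADF, AFG, BDF, BDG, BEJ, BFJ, DEJ, DGJ, FGJ

Hence C_0 ≅ Z^7, C_1 ≅ Z^18, C_2 ≅ Z^12.

The boundary map ∂_1: C_1 → C_0 is given by ∂[p,q] = [q] − [p]. For instance
  ∂DE = E − D.
As a 7×18 matrix over Z this has rank 6, with invariant factors (1,1,1,1,1,1).

∂_2: C_2 → C_1 acts by ∂[p,q,r] = [q,r] − [p,r] + [p,q]. For instance
  ∂DEJ = EJ − DJ + DE,
  ∂AFG = FG − AG + AF.
The 18×12 boundary matrix has rank 12 and Smith normal form diag(1,1,1,1,1,1,1,1,1,1,1,2).

From H_k ≅ ker(∂_k) / im(∂_{k+1}) we obtain:

  H_0: rank C_0 − rank ∂_1 = 7 − 6 = 1, and the invariant factors of ∂_1 are all 1, so H_0 = Z.
  H_1: rank ker ∂_1 − rank ∂_2 = (18 − 6) − 12 = 0, and ∂_2 has invariant factor 2 > 1, so H_1 = Z/2.
  H_2: rank ker ∂_2 − rank ∂_3 = (12 − 12) − 0 = 0, and there is no ∂_3, so H_2 = 0.

(K is a triangulation of the real projective plane RP^2.)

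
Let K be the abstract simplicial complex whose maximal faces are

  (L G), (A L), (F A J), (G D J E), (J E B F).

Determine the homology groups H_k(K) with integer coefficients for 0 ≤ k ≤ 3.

Take the total order A < B < D < E < F < G < J < L on the vertex set. Then K (dimension 3) consists of the simplices:

  0-simplices (8): A, B, D, E, F, G, J, L
  1-simplices (15): AF, AJ, AL, BE, BF, BJ, DE, DG, DJ, EF, EG, EJ, FJ, GJ, GL
  2-simplices (9): AFJ, BEF, BEJ, BFJ, DEG, DEJ, DGJ, EFJ, EGJ
  3-simplices (2): BEFJ, DEGJ

giving chain groups C_0 ≅ Z^8, C_1 ≅ Z^15, C_2 ≅ Z^9, C_3 ≅ Z^2.

∂_1: C_1 → C_0 maps an edge to its endpoints' difference, ∂[p,q] = q − p.
The resulting 8×15 matrix has rank 7, and its Smith normal form has invariant factors (1,1,1,1,1,1,1).

The boundary map ∂_2: C_2 → C_1 sends each 2-simplex [p,q,r] to [q,r] − [p,r] + [p,q]. For instance
  ∂DEJ = EJ − DJ + DE,
  ∂BEJ = EJ − BJ + BE.
The resulting 15×9 matrix has rank 7, and its Smith normal form has invariant factors (1,1,1,1,1,1,1).

∂_3: C_3 → C_2 sends each 3-simplex σ to the alternating sum Σ_i (−1)^i (σ with its i-th vertex removed). For instance
  ∂DEGJ = EGJ − DGJ + DEJ − DEG,
  ∂BEFJ = EFJ − BFJ + BEJ − BEF.
This gives a 9×2 integer matrix of rank 2; reducing to Smith normal form yields diagonal entries (1,1).

Computing H_k = (kernel of ∂_k) / (image of ∂_{k+1}):

  H_0: rank C_0 − rank ∂_1 = 8 − 7 = 1, and the invariant factors of ∂_1 are all 1, so H_0 = Z.
  H_1: rank ker ∂_1 − rank ∂_2 = (15 − 7) − 7 = 1, and the invariant factors of ∂_2 are all 1, so H_1 = Z.
  H_2: rank ker ∂_2 − rank ∂_3 = (9 − 7) − 2 = 0, and the invariant factors of ∂_3 are all 1, so H_2 = 0.
  H_3: rank ker ∂_3 − rank ∂_4 = (2 − 2) − 0 = 0, and there is no ∂_4, so H_3 = 0.

H_0 = Z,  H_1 = Z,  H_2 = 0,  H_3 = 0.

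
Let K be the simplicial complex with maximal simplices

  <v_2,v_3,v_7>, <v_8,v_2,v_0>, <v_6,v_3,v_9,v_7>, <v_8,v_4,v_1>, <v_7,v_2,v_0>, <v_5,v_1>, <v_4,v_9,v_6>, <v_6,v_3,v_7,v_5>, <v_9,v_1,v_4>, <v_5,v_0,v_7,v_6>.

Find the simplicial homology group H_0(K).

K has 10 vertices, 24 edges, 16 triangles, 3 3-simplices.
rank ∂_0 = 0, rank ∂_1 = 9 ⇒ b_0 = 10 − 0 − 9 = 1; all invariant factors of ∂_1 are 1 so no torsion. So H_0 = Z.

H_0 = Z.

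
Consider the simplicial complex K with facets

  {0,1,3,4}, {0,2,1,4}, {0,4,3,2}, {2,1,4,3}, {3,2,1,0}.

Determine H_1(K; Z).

H_1 = 0.

We work with the vertex ordering 0 < 1 < 2 < 3 < 4. The simplices of K, each written with vertices in increasing order, are:

  0-simplices (5): [0], [1], [2], [3], [4]
  1-simplices (10): [0,1], [0,2], [0,3], [0,4], [1,2], [1,3], [1,4], [2,3], [2,4], [3,4]
  2-simplices (10): [0,1,2], [0,1,3], [0,1,4], [0,2,3], [0,2,4], [0,3,4], [1,2,3], [1,2,4], [1,3,4], [2,3,4]
  3-simplices (5): [0,1,2,3], [0,1,2,4], [0,1,3,4], [0,2,3,4], [1,2,3,4]

so the chain groups are C_0 ≅ Z^5, C_1 ≅ Z^10, C_2 ≅ Z^10, C_3 ≅ Z^5.

Boundary ∂_1: C_1 → C_0 maps an edge to its endpoints' difference, ∂[p,q] = q − p. For instance
  ∂[0,2] = [2] − [0].
The 5×10 boundary matrix has rank 4 and Smith normal form diag(1,1,1,1).

The boundary map ∂_2: C_2 → C_1 maps a triangle to the signed sum of its edges. For instance
  ∂[1,3,4] = [3,4] − [1,4] + [1,3],
  ∂[0,1,4] = [1,4] − [0,4] + [0,1].
The 10×10 boundary matrix has rank 6 and Smith normal form diag(1,1,1,1,1,1).

∂_3: C_3 → C_2 sends each 3-simplex σ to the alternating sum Σ_i (−1)^i (σ with its i-th vertex removed). For instance
  ∂[0,1,2,4] = [1,2,4] − [0,2,4] + [0,1,4] − [0,1,2],
  ∂[0,2,3,4] = [2,3,4] − [0,3,4] + [0,2,4] − [0,2,3].
The 10×5 boundary matrix has rank 4 and Smith normal form diag(1,1,1,1).

Reading off H_k = ker ∂_k / im ∂_{k+1}:

  H_1: rank ker ∂_1 − rank ∂_2 = (10 − 4) − 6 = 0, and the invariant factors of ∂_2 are all 1, so H_1 ≅ 0.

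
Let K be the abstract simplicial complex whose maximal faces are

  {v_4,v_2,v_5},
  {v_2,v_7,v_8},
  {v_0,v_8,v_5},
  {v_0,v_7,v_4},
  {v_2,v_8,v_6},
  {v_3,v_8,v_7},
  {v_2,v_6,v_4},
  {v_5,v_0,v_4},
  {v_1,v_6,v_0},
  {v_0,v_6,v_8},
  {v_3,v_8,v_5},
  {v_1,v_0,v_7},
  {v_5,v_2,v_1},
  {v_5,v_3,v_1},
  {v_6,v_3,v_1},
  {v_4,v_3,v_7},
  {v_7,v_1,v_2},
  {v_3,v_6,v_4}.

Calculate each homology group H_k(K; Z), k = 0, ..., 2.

Fix the vertex order v_0 < v_1 < v_2 < v_3 < v_4 < v_5 < v_6 < v_7 < v_8 and write every simplex with vertices in increasing order. Then dim K = 2 and the simplices of K are:

  0-simplices (9): [v_0], [v_1], [v_2], [v_3], [v_4], [v_5], [v_6], [v_7], [v_8]
  1-simplices (27): (27 of them)
  2-simplices (18): (18 of them)

giving chain groups C_0 ≅ Z^9, C_1 ≅ Z^27, C_2 ≅ Z^18.

∂_1: C_1 → C_0 maps an edge to its endpoints' difference, ∂[p,q] = q − p.
The 9×27 boundary matrix has rank 8 and Smith normal form diag(1,1,1,1,1,1,1,1).

Boundary ∂_2: C_2 → C_1 maps a triangle to the signed sum of its edges. For instance
  ∂[v_2,v_4,v_5] = [v_4,v_5] − [v_2,v_5] + [v_2,v_4],
  ∂[v_3,v_7,v_8] = [v_7,v_8] − [v_3,v_8] + [v_3,v_7].
The resulting 27×18 matrix has rank 17, and its Smith normal form has invariant factors (1,1,1,1,1,1,1,1,1,1,1,1,1,1,1,1,1).

Reading off H_k = ker ∂_k / im ∂_{k+1}:

  H_0: rank C_0 − rank ∂_1 = 9 − 8 = 1, and the invariant factors of ∂_1 are all 1, so H_0 ≅ Z.
  H_1: rank ker ∂_1 − rank ∂_2 = (27 − 8) − 17 = 2, and the invariant factors of ∂_2 are all 1, so H_1 ≅ Z^2.
  H_2: rank ker ∂_2 − rank ∂_3 = (18 − 17) − 0 = 1, and there is no ∂_3, so H_2 ≅ Z.

H_0 = Z,  H_1 = Z^2,  H_2 = Z.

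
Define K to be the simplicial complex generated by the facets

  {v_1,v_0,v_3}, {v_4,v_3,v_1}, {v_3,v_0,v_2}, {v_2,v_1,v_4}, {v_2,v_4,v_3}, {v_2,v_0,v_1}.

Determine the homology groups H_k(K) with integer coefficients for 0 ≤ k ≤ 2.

H_0 = Z,  H_1 = 0,  H_2 = Z.

Order the vertices as v_0 < v_1 < v_2 < v_3 < v_4. Listing each simplex with vertices in this order, K has dimension 2 with simplices:

  0-simplices (5): [v_0], [v_1], [v_2], [v_3], [v_4]
  1-simplices (9): [v_0,v_1], [v_0,v_2], [v_0,v_3], [v_1,v_2], [v_1,v_3], [v_1,v_4], [v_2,v_3], [v_2,v_4], [v_3,v_4]
  2-simplices (6): [v_0,v_1,v_2], [v_0,v_1,v_3], [v_0,v_2,v_3], [v_1,v_2,v_4], [v_1,v_3,v_4], [v_2,v_3,v_4]

so the chain groups are C_0 ≅ Z^5, C_1 ≅ Z^9, C_2 ≅ Z^6.

Boundary ∂_1: C_1 → C_0 is given by ∂[p,q] = [q] − [p].
As a 5×9 matrix over Z this has rank 4, with invariant factors (1,1,1,1).

Boundary ∂_2: C_2 → C_1 sends each 2-simplex [p,q,r] to [q,r] − [p,r] + [p,q]. For instance
  ∂[v_0,v_2,v_3] = [v_2,v_3] − [v_0,v_3] + [v_0,v_2],
  ∂[v_0,v_1,v_3] = [v_1,v_3] − [v_0,v_3] + [v_0,v_1].
As a 9×6 matrix over Z this has rank 5, with invariant factors (1,1,1,1,1).

Now H_k = ker ∂_k / im ∂_{k+1}, so:

  H_0: rank C_0 − rank ∂_1 = 5 − 4 = 1, and the invariant factors of ∂_1 are all 1, so H_0 = Z.
  H_1: rank ker ∂_1 − rank ∂_2 = (9 − 4) − 5 = 0, and the invariant factors of ∂_2 are all 1, so H_1 = 0.
  H_2: rank ker ∂_2 − rank ∂_3 = (6 − 5) − 0 = 1, and there is no ∂_3, so H_2 = Z.

(K is a triangulation of the 2-sphere S^2.)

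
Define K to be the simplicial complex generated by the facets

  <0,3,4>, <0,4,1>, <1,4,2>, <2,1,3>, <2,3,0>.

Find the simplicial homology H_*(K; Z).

Order the vertices as 0 < 1 < 2 < 3 < 4. Listing each simplex with vertices in this order, K has dimension 2 with simplices:

  0-simplices (5): [0], [1], [2], [3], [4]
  1-simplices (10): [0,1], [0,2], [0,3], [0,4], [1,2], [1,3], [1,4], [2,3], [2,4], [3,4]
  2-simplices (5): [0,1,4], [0,2,3], [0,3,4], [1,2,3], [1,2,4]

so the chain groups are C_0 ≅ Z^5, C_1 ≅ Z^10, C_2 ≅ Z^5.

The boundary map ∂_1: C_1 → C_0 is given by ∂[p,q] = [q] − [p].
The resulting 5×10 matrix has rank 4, and its Smith normal form has invariant factors (1,1,1,1).

Boundary ∂_2: C_2 → C_1 maps a triangle to the signed sum of its edges. For instance
  ∂[0,1,4] = [1,4] − [0,4] + [0,1],
  ∂[1,2,3] = [2,3] − [1,3] + [1,2].
This gives a 10×5 integer matrix of rank 5; reducing to Smith normal form yields diagonal entries (1,1,1,1,1).

From H_k ≅ ker(∂_k) / im(∂_{k+1}) we obtain:

  H_0: rank C_0 − rank ∂_1 = 5 − 4 = 1, and the invariant factors of ∂_1 are all 1, so H_0 ≅ Z.
  H_1: rank ker ∂_1 − rank ∂_2 = (10 − 4) − 5 = 1, and the invariant factors of ∂_2 are all 1, so H_1 ≅ Z.
  H_2: rank ker ∂_2 − rank ∂_3 = (5 − 5) − 0 = 0, and there is no ∂_3, so H_2 ≅ 0.

H_0 = Z,  H_1 = Z,  H_2 = 0.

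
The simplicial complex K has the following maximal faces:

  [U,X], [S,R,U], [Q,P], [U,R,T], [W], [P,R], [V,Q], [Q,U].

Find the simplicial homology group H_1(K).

Order the vertices as P < Q < R < S < T < U < V < W < X. Listing each simplex with vertices in this order, K has dimension 2 with simplices:

  0-simplices (9): P, Q, R, S, T, U, V, W, X
  1-simplices (10): PQ, PR, QU, QV, RS, RT, RU, SU, TU, UX
  2-simplices (2): RSU, RTU

Hence C_0 ≅ Z^9, C_1 ≅ Z^10, C_2 ≅ Z^2.

Boundary ∂_1: C_1 → C_0 sends each edge [p,q] (with p < q) to q − p. For instance
  ∂UX = X − U.
The 9×10 boundary matrix has rank 7 and Smith normal form diag(1,1,1,1,1,1,1).

The boundary map ∂_2: C_2 → C_1 maps a triangle to the signed sum of its edges. For instance
  ∂RTU = TU − RU + RT,
  ∂RSU = SU − RU + RS.
This gives a 10×2 integer matrix of rank 2; reducing to Smith normal form yields diagonal entries (1,1).

Computing H_k = (kernel of ∂_k) / (image of ∂_{k+1}):

  H_1: rank ker ∂_1 − rank ∂_2 = (10 − 7) − 2 = 1, and the invariant factors of ∂_2 are all 1, so H_1 = Z.

H_1 = Z.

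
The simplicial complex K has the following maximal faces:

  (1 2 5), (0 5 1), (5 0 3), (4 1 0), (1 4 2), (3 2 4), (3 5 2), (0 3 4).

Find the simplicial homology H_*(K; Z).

We work with the vertex ordering 0 < 1 < 2 < 3 < 4 < 5. The simplices of K, each written with vertices in increasing order, are:

  0-simplices (6): [0], [1], [2], [3], [4], [5]
  1-simplices (12): [0,1], [0,3], [0,4], [0,5], [1,2], [1,4], [1,5], [2,3], [2,4], [2,5], [3,4], [3,5]
  2-simplices (8): [0,1,4], [0,1,5], [0,3,4], [0,3,5], [1,2,4], [1,2,5], [2,3,4], [2,3,5]

so the chain groups are C_0 ≅ Z^6, C_1 ≅ Z^12, C_2 ≅ Z^8.

The boundary map ∂_1: C_1 → C_0 maps an edge to its endpoints' difference, ∂[p,q] = q − p.
As a 6×12 matrix over Z this has rank 5, with invariant factors (1,1,1,1,1).

The boundary map ∂_2: C_2 → C_1 maps a triangle to the signed sum of its edges. For instance
  ∂[0,3,4] = [3,4] − [0,4] + [0,3],
  ∂[1,2,5] = [2,5] − [1,5] + [1,2].
The resulting 12×8 matrix has rank 7, and its Smith normal form has invariant factors (1,1,1,1,1,1,1).

Now H_k = ker ∂_k / im ∂_{k+1}, so:

  H_0: rank C_0 − rank ∂_1 = 6 − 5 = 1, and the invariant factors of ∂_1 are all 1, so H_0 ≅ Z.
  H_1: rank ker ∂_1 − rank ∂_2 = (12 − 5) − 7 = 0, and the invariant factors of ∂_2 are all 1, so H_1 ≅ 0.
  H_2: rank ker ∂_2 − rank ∂_3 = (8 − 7) − 0 = 1, and there is no ∂_3, so H_2 ≅ Z.

As a check, the Euler characteristic is 6 − 12 + 8 = 2, which agrees with 1 − 0 + 1 = 2.

H_0 = Z,  H_1 = 0,  H_2 = Z.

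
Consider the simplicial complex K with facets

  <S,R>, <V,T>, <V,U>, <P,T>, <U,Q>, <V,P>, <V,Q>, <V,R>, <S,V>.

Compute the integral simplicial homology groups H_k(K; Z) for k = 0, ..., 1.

H_0 = Z,  H_1 = Z^3.

We work with the vertex ordering P < Q < R < S < T < U < V. The simplices of K, each written with vertices in increasing order, are:

  0-simplices (7): P, Q, R, S, T, U, V
  1-simplices (9): PT, PV, QU, QV, RS, RV, SV, TV, UV

so the chain groups are C_0 ≅ Z^7, C_1 ≅ Z^9.

Boundary ∂_1: C_1 → C_0 is given by ∂[p,q] = [q] − [p].
This gives a 7×9 integer matrix of rank 6; reducing to Smith normal form yields diagonal entries (1,1,1,1,1,1).

Now H_k = ker ∂_k / im ∂_{k+1}, so:

  H_0: rank C_0 − rank ∂_1 = 7 − 6 = 1, and the invariant factors of ∂_1 are all 1, so H_0 = Z.
  H_1: rank ker ∂_1 − rank ∂_2 = (9 − 6) − 0 = 3, and there is no ∂_2, so H_1 = Z^3.

(K is a triangulation of a wedge of 3 circles.)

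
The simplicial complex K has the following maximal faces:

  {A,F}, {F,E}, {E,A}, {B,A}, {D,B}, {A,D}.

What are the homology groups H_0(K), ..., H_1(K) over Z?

Fix the vertex order A < B < D < E < F and write every simplex with vertices in increasing order. Then dim K = 1 and the simplices of K are:

  0-simplices (5): A, B, D, E, F
  1-simplices (6): AB, AD, AE, AF, BD, EF

giving chain groups C_0 ≅ Z^5, C_1 ≅ Z^6.

The boundary map ∂_1: C_1 → C_0 sends each edge [p,q] (with p < q) to q − p. For instance
  ∂EF = F − E.
The resulting 5×6 matrix has rank 4, and its Smith normal form has invariant factors (1,1,1,1).

From H_k ≅ ker(∂_k) / im(∂_{k+1}) we obtain:

  H_0: rank C_0 − rank ∂_1 = 5 − 4 = 1, and the invariant factors of ∂_1 are all 1, so H_0 = Z.
  H_1: rank ker ∂_1 − rank ∂_2 = (6 − 4) − 0 = 2, and there is no ∂_2, so H_1 = Z^2.

As a check, the Euler characteristic is 5 − 6 = -1, which agrees with 1 − 2 = -1.
(K is a triangulation of a wedge of 2 circles.)

H_0 = Z,  H_1 = Z^2.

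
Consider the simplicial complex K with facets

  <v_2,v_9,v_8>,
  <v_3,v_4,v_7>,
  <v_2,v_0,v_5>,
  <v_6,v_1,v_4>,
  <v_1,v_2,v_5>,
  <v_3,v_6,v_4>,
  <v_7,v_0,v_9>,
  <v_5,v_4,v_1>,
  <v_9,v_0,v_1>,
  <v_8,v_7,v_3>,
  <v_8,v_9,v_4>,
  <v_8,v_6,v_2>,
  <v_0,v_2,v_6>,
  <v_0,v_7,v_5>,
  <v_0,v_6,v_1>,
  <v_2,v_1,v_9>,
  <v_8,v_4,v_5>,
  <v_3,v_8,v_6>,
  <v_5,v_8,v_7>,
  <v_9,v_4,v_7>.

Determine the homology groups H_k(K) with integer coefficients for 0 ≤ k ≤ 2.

Order the vertices as v_0 < v_1 < v_2 < v_3 < v_4 < v_5 < v_6 < v_7 < v_8 < v_9. Listing each simplex with vertices in this order, K has dimension 2 with simplices:

  0-simplices (10): [v_0], [v_1], [v_2], [v_3], [v_4], [v_5], [v_6], [v_7], [v_8], [v_9]
  1-simplices (30): (30 of them)
  2-simplices (20): (20 of them)

Hence C_0 ≅ Z^10, C_1 ≅ Z^30, C_2 ≅ Z^20.

The boundary map ∂_1: C_1 → C_0 sends each edge [p,q] (with p < q) to q − p.
As a 10×30 matrix over Z this has rank 9, with invariant factors (1,1,1,1,1,1,1,1,1).

The boundary map ∂_2: C_2 → C_1 sends each 2-simplex [p,q,r] to [q,r] − [p,r] + [p,q]. For instance
  ∂[v_1,v_2,v_5] = [v_2,v_5] − [v_1,v_5] + [v_1,v_2],
  ∂[v_1,v_4,v_6] = [v_4,v_6] − [v_1,v_6] + [v_1,v_4].
The 30×20 boundary matrix has rank 20 and Smith normal form diag(1,1,1,1,1,1,1,1,1,1,1,1,1,1,1,1,1,1,1,2).

Computing H_k = (kernel of ∂_k) / (image of ∂_{k+1}):

  H_0: rank C_0 − rank ∂_1 = 10 − 9 = 1, and the invariant factors of ∂_1 are all 1, so H_0 ≅ Z.
  H_1: rank ker ∂_1 − rank ∂_2 = (30 − 9) − 20 = 1, and ∂_2 has invariant factor 2 > 1, so H_1 ≅ Z ⊕ Z/2.
  H_2: rank ker ∂_2 − rank ∂_3 = (20 − 20) − 0 = 0, and there is no ∂_3, so H_2 ≅ 0.

As a check, the Euler characteristic is 10 − 30 + 20 = 0, which agrees with 1 − 1 + 0 = 0.

H_0 ≅ Z,  H_1 ≅ Z ⊕ Z/2,  H_2 = 0.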